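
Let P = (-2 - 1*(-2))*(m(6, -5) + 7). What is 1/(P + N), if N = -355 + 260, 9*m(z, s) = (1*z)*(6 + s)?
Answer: -1/95 ≈ -0.010526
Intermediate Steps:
m(z, s) = z*(6 + s)/9 (m(z, s) = ((1*z)*(6 + s))/9 = (z*(6 + s))/9 = z*(6 + s)/9)
P = 0 (P = (-2 - 1*(-2))*((⅑)*6*(6 - 5) + 7) = (-2 + 2)*((⅑)*6*1 + 7) = 0*(⅔ + 7) = 0*(23/3) = 0)
N = -95
1/(P + N) = 1/(0 - 95) = 1/(-95) = -1/95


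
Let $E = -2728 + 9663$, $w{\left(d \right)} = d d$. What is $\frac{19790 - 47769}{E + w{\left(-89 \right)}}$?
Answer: $- \frac{27979}{14856} \approx -1.8833$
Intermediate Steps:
$w{\left(d \right)} = d^{2}$
$E = 6935$
$\frac{19790 - 47769}{E + w{\left(-89 \right)}} = \frac{19790 - 47769}{6935 + \left(-89\right)^{2}} = - \frac{27979}{6935 + 7921} = - \frac{27979}{14856}$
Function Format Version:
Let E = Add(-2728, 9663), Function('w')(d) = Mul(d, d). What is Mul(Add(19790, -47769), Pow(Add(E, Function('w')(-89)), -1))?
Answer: Rational(-27979, 14856) ≈ -1.8833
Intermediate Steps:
Function('w')(d) = Pow(d, 2)
E = 6935
Mul(Add(19790, -47769), Pow(Add(E, Function('w')(-89)), -1)) = Mul(Add(19790, -47769), Pow(Add(6935, Pow(-89, 2)), -1)) = Mul(-27979, Pow(Add(6935, 7921), -1)) = Mul(-27979, Pow(14856, -1)) = Mul(-27979, Rational(1, 14856)) = Rational(-27979, 14856)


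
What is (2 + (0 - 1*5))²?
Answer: 9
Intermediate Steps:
(2 + (0 - 1*5))² = (2 + (0 - 5))² = (2 - 5)² = (-3)² = 9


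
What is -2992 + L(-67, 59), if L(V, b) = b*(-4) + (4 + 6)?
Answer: -3218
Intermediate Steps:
L(V, b) = 10 - 4*b (L(V, b) = -4*b + 10 = 10 - 4*b)
-2992 + L(-67, 59) = -2992 + (10 - 4*59) = -2992 + (10 - 236) = -2992 - 226 = -3218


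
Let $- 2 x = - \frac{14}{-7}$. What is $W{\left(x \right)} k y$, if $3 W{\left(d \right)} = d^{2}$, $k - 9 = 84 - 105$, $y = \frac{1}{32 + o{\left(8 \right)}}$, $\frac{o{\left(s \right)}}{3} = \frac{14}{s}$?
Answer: $- \frac{16}{149} \approx -0.10738$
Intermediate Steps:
$o{\left(s \right)} = \frac{42}{s}$ ($o{\left(s \right)} = 3 \frac{14}{s} = \frac{42}{s}$)
$x = -1$ ($x = - \frac{\left(-14\right) \frac{1}{-7}}{2} = - \frac{\left(-14\right) \left(- \frac{1}{7}\right)}{2} = \left(- \frac{1}{2}\right) 2 = -1$)
$y = \frac{4}{149}$ ($y = \frac{1}{32 + \frac{42}{8}} = \frac{1}{32 + 42 \cdot \frac{1}{8}} = \frac{1}{32 + \frac{21}{4}} = \frac{1}{\frac{149}{4}} = \frac{4}{149} \approx 0.026846$)
$k = -12$ ($k = 9 + \left(84 - 105\right) = 9 - 21 = -12$)
$W{\left(d \right)} = \frac{d^{2}}{3}$
$W{\left(x \right)} k y = \frac{\left(-1\right)^{2}}{3} \left(-12\right) \frac{4}{149} = \frac{1}{3} \cdot 1 \left(-12\right) \frac{4}{149} = \frac{1}{3} \left(-12\right) \frac{4}{149} = \left(-4\right) \frac{4}{149} = - \frac{16}{149}$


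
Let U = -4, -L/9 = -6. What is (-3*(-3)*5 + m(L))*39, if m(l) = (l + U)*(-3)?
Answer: -4095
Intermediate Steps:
L = 54 (L = -9*(-6) = 54)
m(l) = 12 - 3*l (m(l) = (l - 4)*(-3) = (-4 + l)*(-3) = 12 - 3*l)
(-3*(-3)*5 + m(L))*39 = (-3*(-3)*5 + (12 - 3*54))*39 = (9*5 + (12 - 162))*39 = (45 - 150)*39 = -105*39 = -4095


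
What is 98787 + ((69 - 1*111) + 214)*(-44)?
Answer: 91219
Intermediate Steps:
98787 + ((69 - 1*111) + 214)*(-44) = 98787 + ((69 - 111) + 214)*(-44) = 98787 + (-42 + 214)*(-44) = 98787 + 172*(-44) = 98787 - 7568 = 91219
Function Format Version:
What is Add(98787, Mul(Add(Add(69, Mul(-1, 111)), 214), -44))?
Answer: 91219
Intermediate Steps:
Add(98787, Mul(Add(Add(69, Mul(-1, 111)), 214), -44)) = Add(98787, Mul(Add(Add(69, -111), 214), -44)) = Add(98787, Mul(Add(-42, 214), -44)) = Add(98787, Mul(172, -44)) = Add(98787, -7568) = 91219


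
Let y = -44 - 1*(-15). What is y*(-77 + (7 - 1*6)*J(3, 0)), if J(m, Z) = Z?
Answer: 2233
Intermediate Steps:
y = -29 (y = -44 + 15 = -29)
y*(-77 + (7 - 1*6)*J(3, 0)) = -29*(-77 + (7 - 1*6)*0) = -29*(-77 + (7 - 6)*0) = -29*(-77 + 1*0) = -29*(-77 + 0) = -29*(-77) = 2233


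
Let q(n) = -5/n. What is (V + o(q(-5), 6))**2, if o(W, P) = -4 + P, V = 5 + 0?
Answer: 49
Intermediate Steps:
V = 5
(V + o(q(-5), 6))**2 = (5 + (-4 + 6))**2 = (5 + 2)**2 = 7**2 = 49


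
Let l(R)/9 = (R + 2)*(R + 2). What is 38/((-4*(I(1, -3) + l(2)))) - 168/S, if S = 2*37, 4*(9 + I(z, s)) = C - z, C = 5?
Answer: -23551/10064 ≈ -2.3401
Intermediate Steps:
l(R) = 9*(2 + R)² (l(R) = 9*((R + 2)*(R + 2)) = 9*((2 + R)*(2 + R)) = 9*(2 + R)²)
I(z, s) = -31/4 - z/4 (I(z, s) = -9 + (5 - z)/4 = -9 + (5/4 - z/4) = -31/4 - z/4)
S = 74
38/((-4*(I(1, -3) + l(2)))) - 168/S = 38/((-4*((-31/4 - ¼*1) + 9*(2 + 2)²))) - 168/74 = 38/((-4*((-31/4 - ¼) + 9*4²))) - 168*1/74 = 38/((-4*(-8 + 9*16))) - 84/37 = 38/((-4*(-8 + 144))) - 84/37 = 38/((-4*136)) - 84/37 = 38/(-544) - 84/37 = 38*(-1/544) - 84/37 = -19/272 - 84/37 = -23551/10064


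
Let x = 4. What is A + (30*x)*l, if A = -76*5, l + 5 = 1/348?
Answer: -28410/29 ≈ -979.66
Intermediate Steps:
l = -1739/348 (l = -5 + 1/348 = -1739/348 ≈ -4.9971)
A = -380
A + (30*x)*l = -380 + (30*4)*(-1739/348) = -380 + 120*(-1739/348) = -380 - 17390/29 = -28410/29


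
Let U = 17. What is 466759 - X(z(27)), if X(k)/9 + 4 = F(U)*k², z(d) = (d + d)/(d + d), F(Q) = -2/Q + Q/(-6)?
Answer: 15871933/34 ≈ 4.6682e+5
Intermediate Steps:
F(Q) = -2/Q - Q/6 (F(Q) = -2/Q + Q*(-⅙) = -2/Q - Q/6)
z(d) = 1 (z(d) = (2*d)/((2*d)) = (2*d)*(1/(2*d)) = 1)
X(k) = -36 - 903*k²/34 (X(k) = -36 + 9*((-2/17 - ⅙*17)*k²) = -36 + 9*((-2*1/17 - 17/6)*k²) = -36 + 9*((-2/17 - 17/6)*k²) = -36 + 9*(-301*k²/102) = -36 - 903*k²/34)
466759 - X(z(27)) = 466759 - (-36 - 903/34*1²) = 466759 - (-36 - 903/34*1) = 466759 - (-36 - 903/34) = 466759 - 1*(-2127/34) = 466759 + 2127/34 = 15871933/34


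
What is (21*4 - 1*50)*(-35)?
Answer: -1190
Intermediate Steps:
(21*4 - 1*50)*(-35) = (84 - 50)*(-35) = 34*(-35) = -1190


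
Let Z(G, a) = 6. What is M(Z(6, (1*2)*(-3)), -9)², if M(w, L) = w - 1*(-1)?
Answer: 49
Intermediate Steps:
M(w, L) = 1 + w (M(w, L) = w + 1 = 1 + w)
M(Z(6, (1*2)*(-3)), -9)² = (1 + 6)² = 7² = 49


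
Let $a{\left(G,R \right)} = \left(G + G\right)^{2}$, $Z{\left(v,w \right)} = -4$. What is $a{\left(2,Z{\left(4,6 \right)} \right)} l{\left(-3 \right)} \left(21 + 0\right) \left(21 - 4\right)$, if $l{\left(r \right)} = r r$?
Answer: $51408$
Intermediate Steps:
$l{\left(r \right)} = r^{2}$
$a{\left(G,R \right)} = 4 G^{2}$ ($a{\left(G,R \right)} = \left(2 G\right)^{2} = 4 G^{2}$)
$a{\left(2,Z{\left(4,6 \right)} \right)} l{\left(-3 \right)} \left(21 + 0\right) \left(21 - 4\right) = 4 \cdot 2^{2} \left(-3\right)^{2} \left(21 + 0\right) \left(21 - 4\right) = 4 \cdot 4 \cdot 9 \cdot 21 \cdot 17 = 16 \cdot 9 \cdot 357 = 144 \cdot 357 = 51408$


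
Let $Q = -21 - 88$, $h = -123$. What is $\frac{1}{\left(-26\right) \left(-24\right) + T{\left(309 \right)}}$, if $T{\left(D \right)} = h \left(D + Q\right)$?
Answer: $- \frac{1}{23976} \approx -4.1708 \cdot 10^{-5}$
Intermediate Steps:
$Q = -109$
$T{\left(D \right)} = 13407 - 123 D$ ($T{\left(D \right)} = - 123 \left(D - 109\right) = - 123 \left(-109 + D\right) = 13407 - 123 D$)
$\frac{1}{\left(-26\right) \left(-24\right) + T{\left(309 \right)}} = \frac{1}{\left(-26\right) \left(-24\right) + \left(13407 - 38007\right)} = \frac{1}{624 + \left(13407 - 38007\right)} = \frac{1}{624 - 24600} = \frac{1}{-23976} = - \frac{1}{23976}$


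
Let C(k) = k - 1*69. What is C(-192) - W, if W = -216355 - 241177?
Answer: 457271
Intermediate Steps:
W = -457532
C(k) = -69 + k (C(k) = k - 69 = -69 + k)
C(-192) - W = (-69 - 192) - 1*(-457532) = -261 + 457532 = 457271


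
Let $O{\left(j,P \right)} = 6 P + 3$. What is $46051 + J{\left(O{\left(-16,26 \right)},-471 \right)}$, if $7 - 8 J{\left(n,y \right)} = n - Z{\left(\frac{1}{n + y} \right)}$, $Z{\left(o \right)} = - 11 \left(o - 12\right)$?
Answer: $\frac{114937067}{2496} \approx 46049.0$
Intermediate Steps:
$O{\left(j,P \right)} = 3 + 6 P$
$Z{\left(o \right)} = 132 - 11 o$ ($Z{\left(o \right)} = - 11 \left(-12 + o\right) = 132 - 11 o$)
$J{\left(n,y \right)} = \frac{139}{8} - \frac{11}{8 \left(n + y\right)} - \frac{n}{8}$ ($J{\left(n,y \right)} = \frac{7}{8} - \frac{n - \left(132 - \frac{11}{n + y}\right)}{8} = \frac{7}{8} - \frac{-132 + n + \frac{11}{n + y}}{8} = \frac{7}{8} - \left(- \frac{33}{2} + \frac{n}{8} + \frac{11}{8 \left(n + y\right)}\right) = \frac{139}{8} - \frac{11}{8 \left(n + y\right)} - \frac{n}{8}$)
$46051 + J{\left(O{\left(-16,26 \right)},-471 \right)} = 46051 + \frac{-11 + 132 \left(3 + 6 \cdot 26\right) + 132 \left(-471\right) + \left(7 - \left(3 + 6 \cdot 26\right)\right) \left(\left(3 + 6 \cdot 26\right) - 471\right)}{8 \left(\left(3 + 6 \cdot 26\right) - 471\right)} = 46051 + \frac{-11 + 132 \left(3 + 156\right) - 62172 + \left(7 - \left(3 + 156\right)\right) \left(\left(3 + 156\right) - 471\right)}{8 \left(\left(3 + 156\right) - 471\right)} = 46051 + \frac{-11 + 132 \cdot 159 - 62172 + \left(7 - 159\right) \left(159 - 471\right)}{8 \left(159 - 471\right)} = 46051 + \frac{-11 + 20988 - 62172 + \left(7 - 159\right) \left(-312\right)}{8 \left(-312\right)} = 46051 + \frac{1}{8} \left(- \frac{1}{312}\right) \left(-11 + 20988 - 62172 - -47424\right) = 46051 + \frac{1}{8} \left(- \frac{1}{312}\right) \left(-11 + 20988 - 62172 + 47424\right) = 46051 + \frac{1}{8} \left(- \frac{1}{312}\right) 6229 = 46051 - \frac{6229}{2496} = \frac{114937067}{2496}$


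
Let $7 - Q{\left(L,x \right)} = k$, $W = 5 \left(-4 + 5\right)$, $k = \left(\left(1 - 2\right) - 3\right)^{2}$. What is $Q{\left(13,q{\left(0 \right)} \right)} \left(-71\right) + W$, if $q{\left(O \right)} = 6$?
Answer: $644$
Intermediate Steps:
$k = 16$ ($k = \left(\left(1 - 2\right) - 3\right)^{2} = \left(-1 - 3\right)^{2} = \left(-4\right)^{2} = 16$)
$W = 5$ ($W = 5 \cdot 1 = 5$)
$Q{\left(L,x \right)} = -9$ ($Q{\left(L,x \right)} = 7 - 16 = -9$)
$Q{\left(13,q{\left(0 \right)} \right)} \left(-71\right) + W = \left(-9\right) \left(-71\right) + 5 = 639 + 5 = 644$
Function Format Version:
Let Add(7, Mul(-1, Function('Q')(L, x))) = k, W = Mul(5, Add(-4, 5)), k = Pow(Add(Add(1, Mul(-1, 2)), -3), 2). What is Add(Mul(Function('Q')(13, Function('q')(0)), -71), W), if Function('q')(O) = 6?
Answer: 644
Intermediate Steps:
k = 16 (k = Pow(Add(Add(1, -2), -3), 2) = Pow(Add(-1, -3), 2) = Pow(-4, 2) = 16)
W = 5 (W = Mul(5, 1) = 5)
Function('Q')(L, x) = -9 (Function('Q')(L, x) = Add(7, Mul(-1, 16)) = Add(7, -16) = -9)
Add(Mul(Function('Q')(13, Function('q')(0)), -71), W) = Add(Mul(-9, -71), 5) = Add(639, 5) = 644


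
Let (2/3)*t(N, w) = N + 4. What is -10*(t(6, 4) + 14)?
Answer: -290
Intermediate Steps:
t(N, w) = 6 + 3*N/2 (t(N, w) = 3*(N + 4)/2 = 3*(4 + N)/2 = 6 + 3*N/2)
-10*(t(6, 4) + 14) = -10*((6 + (3/2)*6) + 14) = -10*((6 + 9) + 14) = -10*(15 + 14) = -10*29 = -290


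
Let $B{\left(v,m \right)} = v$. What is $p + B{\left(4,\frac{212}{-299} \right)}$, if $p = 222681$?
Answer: $222685$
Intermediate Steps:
$p + B{\left(4,\frac{212}{-299} \right)} = 222681 + 4 = 222685$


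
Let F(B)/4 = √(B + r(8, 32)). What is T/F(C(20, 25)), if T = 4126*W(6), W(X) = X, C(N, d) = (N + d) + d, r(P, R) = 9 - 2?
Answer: 6189*√77/77 ≈ 705.30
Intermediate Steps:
r(P, R) = 7
C(N, d) = N + 2*d
T = 24756 (T = 4126*6 = 24756)
F(B) = 4*√(7 + B) (F(B) = 4*√(B + 7) = 4*√(7 + B))
T/F(C(20, 25)) = 24756/((4*√(7 + (20 + 2*25)))) = 24756/((4*√(7 + (20 + 50)))) = 24756/((4*√(7 + 70))) = 24756/((4*√77)) = 24756*(√77/308) = 6189*√77/77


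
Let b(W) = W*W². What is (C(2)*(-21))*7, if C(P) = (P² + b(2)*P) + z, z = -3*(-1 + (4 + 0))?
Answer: -1617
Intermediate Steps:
b(W) = W³
z = -9 (z = -3*(-1 + 4) = -3*3 = -9)
C(P) = -9 + P² + 8*P (C(P) = (P² + 2³*P) - 9 = (P² + 8*P) - 9 = -9 + P² + 8*P)
(C(2)*(-21))*7 = ((-9 + 2² + 8*2)*(-21))*7 = ((-9 + 4 + 16)*(-21))*7 = (11*(-21))*7 = -231*7 = -1617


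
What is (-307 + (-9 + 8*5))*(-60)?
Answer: 16560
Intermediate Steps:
(-307 + (-9 + 8*5))*(-60) = (-307 + (-9 + 40))*(-60) = (-307 + 31)*(-60) = -276*(-60) = 16560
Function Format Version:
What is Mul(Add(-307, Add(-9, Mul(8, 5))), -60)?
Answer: 16560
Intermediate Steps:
Mul(Add(-307, Add(-9, Mul(8, 5))), -60) = Mul(Add(-307, Add(-9, 40)), -60) = Mul(Add(-307, 31), -60) = Mul(-276, -60) = 16560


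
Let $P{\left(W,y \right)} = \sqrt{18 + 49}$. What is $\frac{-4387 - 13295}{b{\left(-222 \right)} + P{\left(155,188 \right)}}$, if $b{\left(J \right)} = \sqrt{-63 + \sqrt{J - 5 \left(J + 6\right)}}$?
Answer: $- \frac{17682}{\sqrt{67} + i \sqrt{63 - \sqrt{858}}} \approx -1437.2 + 1019.4 i$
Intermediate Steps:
$P{\left(W,y \right)} = \sqrt{67}$
$b{\left(J \right)} = \sqrt{-63 + \sqrt{-30 - 4 J}}$ ($b{\left(J \right)} = \sqrt{-63 + \sqrt{J - 5 \left(6 + J\right)}} = \sqrt{-63 + \sqrt{J - \left(30 + 5 J\right)}} = \sqrt{-63 + \sqrt{-30 - 4 J}}$)
$\frac{-4387 - 13295}{b{\left(-222 \right)} + P{\left(155,188 \right)}} = \frac{-4387 - 13295}{\sqrt{-63 + \sqrt{2} \sqrt{-15 - -444}} + \sqrt{67}} = - \frac{17682}{\sqrt{-63 + \sqrt{2} \sqrt{-15 + 444}} + \sqrt{67}} = - \frac{17682}{\sqrt{-63 + \sqrt{2} \sqrt{429}} + \sqrt{67}} = - \frac{17682}{\sqrt{-63 + \sqrt{858}} + \sqrt{67}} = - \frac{17682}{\sqrt{67} + \sqrt{-63 + \sqrt{858}}}$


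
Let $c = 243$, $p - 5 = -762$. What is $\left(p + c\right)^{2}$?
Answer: $264196$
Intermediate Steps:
$p = -757$ ($p = 5 - 762 = -757$)
$\left(p + c\right)^{2} = \left(-757 + 243\right)^{2} = \left(-514\right)^{2} = 264196$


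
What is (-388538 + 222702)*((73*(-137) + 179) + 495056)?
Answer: -80469265624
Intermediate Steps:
(-388538 + 222702)*((73*(-137) + 179) + 495056) = -165836*((-10001 + 179) + 495056) = -165836*(-9822 + 495056) = -165836*485234 = -80469265624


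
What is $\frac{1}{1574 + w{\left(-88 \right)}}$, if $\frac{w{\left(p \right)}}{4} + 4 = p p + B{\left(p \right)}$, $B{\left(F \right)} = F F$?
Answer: $\frac{1}{63510} \approx 1.5746 \cdot 10^{-5}$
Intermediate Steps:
$B{\left(F \right)} = F^{2}$
$w{\left(p \right)} = -16 + 8 p^{2}$ ($w{\left(p \right)} = -16 + 4 \left(p p + p^{2}\right) = -16 + 4 \left(p^{2} + p^{2}\right) = -16 + 4 \cdot 2 p^{2} = -16 + 8 p^{2}$)
$\frac{1}{1574 + w{\left(-88 \right)}} = \frac{1}{1574 - \left(16 - 8 \left(-88\right)^{2}\right)} = \frac{1}{1574 + \left(-16 + 8 \cdot 7744\right)} = \frac{1}{1574 + \left(-16 + 61952\right)} = \frac{1}{1574 + 61936} = \frac{1}{63510}$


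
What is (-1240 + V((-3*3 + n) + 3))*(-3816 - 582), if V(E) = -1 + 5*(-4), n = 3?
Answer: 5545878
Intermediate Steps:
V(E) = -21 (V(E) = -1 - 20 = -21)
(-1240 + V((-3*3 + n) + 3))*(-3816 - 582) = (-1240 - 21)*(-3816 - 582) = -1261*(-4398) = 5545878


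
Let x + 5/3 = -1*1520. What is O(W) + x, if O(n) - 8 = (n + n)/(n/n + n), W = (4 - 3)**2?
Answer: -4538/3 ≈ -1512.7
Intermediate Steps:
W = 1 (W = 1**2 = 1)
O(n) = 8 + 2*n/(1 + n) (O(n) = 8 + (n + n)/(n/n + n) = 8 + (2*n)/(1 + n) = 8 + 2*n/(1 + n))
x = -4565/3 (x = -5/3 - 1*1520 = -5/3 - 1520 = -4565/3 ≈ -1521.7)
O(W) + x = 2*(4 + 5*1)/(1 + 1) - 4565/3 = 2*(4 + 5)/2 - 4565/3 = 2*(1/2)*9 - 4565/3 = 9 - 4565/3 = -4538/3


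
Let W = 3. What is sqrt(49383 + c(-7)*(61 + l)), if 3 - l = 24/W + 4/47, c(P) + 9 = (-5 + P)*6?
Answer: 3*sqrt(11009139)/47 ≈ 211.79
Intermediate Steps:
c(P) = -39 + 6*P (c(P) = -9 + (-5 + P)*6 = -9 + (-30 + 6*P) = -39 + 6*P)
l = -239/47 (l = 3 - (24/3 + 4/47) = 3 - (24*(1/3) + 4*(1/47)) = 3 - (8 + 4/47) = 3 - 1*380/47 = 3 - 380/47 = -239/47 ≈ -5.0851)
sqrt(49383 + c(-7)*(61 + l)) = sqrt(49383 + (-39 + 6*(-7))*(61 - 239/47)) = sqrt(49383 + (-39 - 42)*(2628/47)) = sqrt(49383 - 81*2628/47) = sqrt(49383 - 212868/47) = sqrt(2108133/47) = 3*sqrt(11009139)/47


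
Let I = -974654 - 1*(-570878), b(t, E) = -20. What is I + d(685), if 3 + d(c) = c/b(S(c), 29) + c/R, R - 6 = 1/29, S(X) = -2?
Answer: -56517963/140 ≈ -4.0370e+5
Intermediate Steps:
R = 175/29 (R = 6 + 1/29 = 175/29 ≈ 6.0345)
d(c) = -3 + 81*c/700 (d(c) = -3 + (c/(-20) + c/(175/29)) = -3 + (c*(-1/20) + c*(29/175)) = -3 + (-c/20 + 29*c/175) = -3 + 81*c/700)
I = -403776 (I = -974654 + 570878 = -403776)
I + d(685) = -403776 + (-3 + (81/700)*685) = -403776 + (-3 + 11097/140) = -403776 + 10677/140 = -56517963/140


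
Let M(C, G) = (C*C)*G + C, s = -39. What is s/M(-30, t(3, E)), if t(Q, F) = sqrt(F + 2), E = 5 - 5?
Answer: -13/17990 - 39*sqrt(2)/1799 ≈ -0.031381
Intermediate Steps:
E = 0
t(Q, F) = sqrt(2 + F)
M(C, G) = C + G*C**2 (M(C, G) = C**2*G + C = G*C**2 + C = C + G*C**2)
s/M(-30, t(3, E)) = -39*(-1/(30*(1 - 30*sqrt(2 + 0)))) = -39*(-1/(30*(1 - 30*sqrt(2)))) = -39/(-30 + 900*sqrt(2))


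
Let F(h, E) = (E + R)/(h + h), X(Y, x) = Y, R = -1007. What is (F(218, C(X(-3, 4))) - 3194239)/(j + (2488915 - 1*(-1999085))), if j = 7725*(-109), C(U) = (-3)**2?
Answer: -232114867/264940850 ≈ -0.87610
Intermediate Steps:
C(U) = 9
F(h, E) = (-1007 + E)/(2*h) (F(h, E) = (E - 1007)/(h + h) = (-1007 + E)/((2*h)) = (-1007 + E)*(1/(2*h)) = (-1007 + E)/(2*h))
j = -842025
(F(218, C(X(-3, 4))) - 3194239)/(j + (2488915 - 1*(-1999085))) = ((1/2)*(-1007 + 9)/218 - 3194239)/(-842025 + (2488915 - 1*(-1999085))) = ((1/2)*(1/218)*(-998) - 3194239)/(-842025 + (2488915 + 1999085)) = (-499/218 - 3194239)/(-842025 + 4488000) = -696344601/218/3645975 = -696344601/218*1/3645975 = -232114867/264940850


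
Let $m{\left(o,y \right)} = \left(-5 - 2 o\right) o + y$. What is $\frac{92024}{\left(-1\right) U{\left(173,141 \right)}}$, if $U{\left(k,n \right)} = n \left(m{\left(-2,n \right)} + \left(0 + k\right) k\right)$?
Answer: $- \frac{11503}{530019} \approx -0.021703$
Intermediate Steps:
$m{\left(o,y \right)} = y + o \left(-5 - 2 o\right)$ ($m{\left(o,y \right)} = o \left(-5 - 2 o\right) + y = y + o \left(-5 - 2 o\right)$)
$U{\left(k,n \right)} = n \left(2 + n + k^{2}\right)$ ($U{\left(k,n \right)} = n \left(\left(n - -10 - 2 \left(-2\right)^{2}\right) + \left(0 + k\right) k\right) = n \left(\left(n + 10 - 8\right) + k k\right) = n \left(\left(n + 10 - 8\right) + k^{2}\right) = n \left(\left(2 + n\right) + k^{2}\right) = n \left(2 + n + k^{2}\right)$)
$\frac{92024}{\left(-1\right) U{\left(173,141 \right)}} = \frac{92024}{\left(-1\right) 141 \left(2 + 141 + 173^{2}\right)} = \frac{92024}{\left(-1\right) 141 \left(2 + 141 + 29929\right)} = \frac{92024}{\left(-1\right) 141 \cdot 30072} = \frac{92024}{\left(-1\right) 4240152} = \frac{92024}{-4240152} = 92024 \left(- \frac{1}{4240152}\right) = - \frac{11503}{530019}$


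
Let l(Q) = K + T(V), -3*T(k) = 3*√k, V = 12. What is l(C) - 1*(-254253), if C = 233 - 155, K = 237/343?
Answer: 87209016/343 - 2*√3 ≈ 2.5425e+5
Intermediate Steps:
K = 237/343 (K = 237*(1/343) = 237/343 ≈ 0.69096)
T(k) = -√k
C = 78
l(Q) = 237/343 - 2*√3 (l(Q) = 237/343 - √12 = 237/343 - 2*√3)
l(C) - 1*(-254253) = (237/343 - 2*√3) - 1*(-254253) = (237/343 - 2*√3) + 254253 = 87209016/343 - 2*√3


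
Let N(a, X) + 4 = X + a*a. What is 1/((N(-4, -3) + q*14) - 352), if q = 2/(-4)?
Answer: -1/350 ≈ -0.0028571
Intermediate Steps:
N(a, X) = -4 + X + a² (N(a, X) = -4 + (X + a*a) = -4 + (X + a²) = -4 + X + a²)
q = -½ (q = -¼*2 = -½ ≈ -0.50000)
1/((N(-4, -3) + q*14) - 352) = 1/(((-4 - 3 + (-4)²) - ½*14) - 352) = 1/(((-4 - 3 + 16) - 7) - 352) = 1/((9 - 7) - 352) = 1/(2 - 352) = 1/(-350) = -1/350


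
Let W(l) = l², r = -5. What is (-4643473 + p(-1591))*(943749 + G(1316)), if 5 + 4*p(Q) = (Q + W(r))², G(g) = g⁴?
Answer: -48353759475173015385/4 ≈ -1.2088e+19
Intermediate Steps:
p(Q) = -5/4 + (25 + Q)²/4 (p(Q) = -5/4 + (Q + (-5)²)²/4 = -5/4 + (Q + 25)²/4 = -5/4 + (25 + Q)²/4)
(-4643473 + p(-1591))*(943749 + G(1316)) = (-4643473 + (-5/4 + (25 - 1591)²/4))*(943749 + 1316⁴) = (-4643473 + (-5/4 + (¼)*(-1566)²))*(943749 + 2999325204736) = (-4643473 + (-5/4 + (¼)*2452356))*2999326148485 = (-4643473 + (-5/4 + 613089))*2999326148485 = (-4643473 + 2452351/4)*2999326148485 = -16121541/4*2999326148485 = -48353759475173015385/4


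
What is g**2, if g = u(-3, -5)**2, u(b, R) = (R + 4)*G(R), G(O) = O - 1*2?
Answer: 2401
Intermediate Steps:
G(O) = -2 + O (G(O) = O - 2 = -2 + O)
u(b, R) = (-2 + R)*(4 + R) (u(b, R) = (R + 4)*(-2 + R) = (4 + R)*(-2 + R) = (-2 + R)*(4 + R))
g = 49 (g = ((-2 - 5)*(4 - 5))**2 = (-7*(-1))**2 = 7**2 = 49)
g**2 = 49**2 = 2401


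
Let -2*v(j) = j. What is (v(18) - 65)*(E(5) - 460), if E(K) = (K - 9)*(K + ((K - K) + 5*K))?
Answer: 42920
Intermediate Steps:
v(j) = -j/2
E(K) = 6*K*(-9 + K) (E(K) = (-9 + K)*(K + (0 + 5*K)) = (-9 + K)*(K + 5*K) = (-9 + K)*(6*K) = 6*K*(-9 + K))
(v(18) - 65)*(E(5) - 460) = (-½*18 - 65)*(6*5*(-9 + 5) - 460) = (-9 - 65)*(6*5*(-4) - 460) = -74*(-120 - 460) = -74*(-580) = 42920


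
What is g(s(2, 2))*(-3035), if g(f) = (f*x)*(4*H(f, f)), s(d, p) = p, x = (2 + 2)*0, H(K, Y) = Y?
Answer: 0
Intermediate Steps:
x = 0 (x = 4*0 = 0)
g(f) = 0 (g(f) = (f*0)*(4*f) = 0*(4*f) = 0)
g(s(2, 2))*(-3035) = 0*(-3035) = 0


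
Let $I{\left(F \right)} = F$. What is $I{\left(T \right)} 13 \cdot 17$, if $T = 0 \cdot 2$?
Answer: $0$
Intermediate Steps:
$T = 0$
$I{\left(T \right)} 13 \cdot 17 = 0 \cdot 13 \cdot 17 = 0 \cdot 17 = 0$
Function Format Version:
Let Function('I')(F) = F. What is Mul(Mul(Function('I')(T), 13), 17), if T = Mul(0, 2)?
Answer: 0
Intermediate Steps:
T = 0
Mul(Mul(Function('I')(T), 13), 17) = Mul(Mul(0, 13), 17) = Mul(0, 17) = 0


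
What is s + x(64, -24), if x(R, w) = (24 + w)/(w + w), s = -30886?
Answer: -30886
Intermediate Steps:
x(R, w) = (24 + w)/(2*w) (x(R, w) = (24 + w)/((2*w)) = (24 + w)*(1/(2*w)) = (24 + w)/(2*w))
s + x(64, -24) = -30886 + (½)*(24 - 24)/(-24) = -30886 + (½)*(-1/24)*0 = -30886 + 0 = -30886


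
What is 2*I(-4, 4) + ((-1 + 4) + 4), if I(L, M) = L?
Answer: -1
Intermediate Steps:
2*I(-4, 4) + ((-1 + 4) + 4) = 2*(-4) + ((-1 + 4) + 4) = -8 + (3 + 4) = -8 + 7 = -1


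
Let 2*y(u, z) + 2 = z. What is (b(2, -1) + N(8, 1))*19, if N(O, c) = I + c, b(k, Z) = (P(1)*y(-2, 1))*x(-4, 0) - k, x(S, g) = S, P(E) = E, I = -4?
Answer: -57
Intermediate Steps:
y(u, z) = -1 + z/2
b(k, Z) = 2 - k (b(k, Z) = (1*(-1 + (1/2)*1))*(-4) - k = (1*(-1 + 1/2))*(-4) - k = (1*(-1/2))*(-4) - k = -1/2*(-4) - k = 2 - k)
N(O, c) = -4 + c
(b(2, -1) + N(8, 1))*19 = ((2 - 1*2) + (-4 + 1))*19 = ((2 - 2) - 3)*19 = (0 - 3)*19 = -3*19 = -57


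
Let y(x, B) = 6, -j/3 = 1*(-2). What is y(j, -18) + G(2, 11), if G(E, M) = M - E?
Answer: 15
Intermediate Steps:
j = 6 (j = -3*(-2) = 6)
y(j, -18) + G(2, 11) = 6 + (11 - 1*2) = 6 + (11 - 2) = 6 + 9 = 15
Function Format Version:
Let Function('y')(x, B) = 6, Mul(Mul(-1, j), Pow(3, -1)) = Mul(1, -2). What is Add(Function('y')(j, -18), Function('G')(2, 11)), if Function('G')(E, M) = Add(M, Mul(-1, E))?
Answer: 15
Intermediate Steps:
j = 6 (j = Mul(-3, Mul(1, -2)) = Mul(-3, -2) = 6)
Add(Function('y')(j, -18), Function('G')(2, 11)) = Add(6, Add(11, Mul(-1, 2))) = Add(6, Add(11, -2)) = Add(6, 9) = 15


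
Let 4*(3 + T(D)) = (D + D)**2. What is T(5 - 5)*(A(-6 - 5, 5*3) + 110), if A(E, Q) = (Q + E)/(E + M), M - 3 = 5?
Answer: -326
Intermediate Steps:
M = 8 (M = 3 + 5 = 8)
T(D) = -3 + D**2 (T(D) = -3 + (D + D)**2/4 = -3 + (2*D)**2/4 = -3 + (4*D**2)/4 = -3 + D**2)
A(E, Q) = (E + Q)/(8 + E) (A(E, Q) = (Q + E)/(E + 8) = (E + Q)/(8 + E))
T(5 - 5)*(A(-6 - 5, 5*3) + 110) = (-3 + (5 - 5)**2)*(((-6 - 5) + 5*3)/(8 + (-6 - 5)) + 110) = (-3 + 0**2)*((-11 + 15)/(8 - 11) + 110) = (-3 + 0)*(4/(-3) + 110) = -3*(-1/3*4 + 110) = -3*(-4/3 + 110) = -3*326/3 = -326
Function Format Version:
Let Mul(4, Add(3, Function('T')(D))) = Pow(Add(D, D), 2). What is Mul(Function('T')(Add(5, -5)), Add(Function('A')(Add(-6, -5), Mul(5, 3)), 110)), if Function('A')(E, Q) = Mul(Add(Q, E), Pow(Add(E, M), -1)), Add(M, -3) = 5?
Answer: -326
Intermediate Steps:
M = 8 (M = Add(3, 5) = 8)
Function('T')(D) = Add(-3, Pow(D, 2)) (Function('T')(D) = Add(-3, Mul(Rational(1, 4), Pow(Add(D, D), 2))) = Add(-3, Mul(Rational(1, 4), Pow(Mul(2, D), 2))) = Add(-3, Mul(Rational(1, 4), Mul(4, Pow(D, 2)))) = Add(-3, Pow(D, 2)))
Function('A')(E, Q) = Mul(Pow(Add(8, E), -1), Add(E, Q)) (Function('A')(E, Q) = Mul(Add(Q, E), Pow(Add(E, 8), -1)) = Mul(Add(E, Q), Pow(Add(8, E), -1)) = Mul(Pow(Add(8, E), -1), Add(E, Q)))
Mul(Function('T')(Add(5, -5)), Add(Function('A')(Add(-6, -5), Mul(5, 3)), 110)) = Mul(Add(-3, Pow(Add(5, -5), 2)), Add(Mul(Pow(Add(8, Add(-6, -5)), -1), Add(Add(-6, -5), Mul(5, 3))), 110)) = Mul(Add(-3, Pow(0, 2)), Add(Mul(Pow(Add(8, -11), -1), Add(-11, 15)), 110)) = Mul(Add(-3, 0), Add(Mul(Pow(-3, -1), 4), 110)) = Mul(-3, Add(Mul(Rational(-1, 3), 4), 110)) = Mul(-3, Add(Rational(-4, 3), 110)) = Mul(-3, Rational(326, 3)) = -326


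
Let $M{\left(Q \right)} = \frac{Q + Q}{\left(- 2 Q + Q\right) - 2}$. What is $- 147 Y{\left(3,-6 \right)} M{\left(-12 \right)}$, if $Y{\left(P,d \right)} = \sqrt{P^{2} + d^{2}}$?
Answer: $\frac{5292 \sqrt{5}}{5} \approx 2366.7$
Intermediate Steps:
$M{\left(Q \right)} = \frac{2 Q}{-2 - Q}$ ($M{\left(Q \right)} = \frac{2 Q}{- Q - 2} = \frac{2 Q}{-2 - Q}$)
$- 147 Y{\left(3,-6 \right)} M{\left(-12 \right)} = - 147 \sqrt{3^{2} + \left(-6\right)^{2}} \left(\left(-2\right) \left(-12\right) \frac{1}{2 - 12}\right) = - 147 \sqrt{9 + 36} \left(\left(-2\right) \left(-12\right) \frac{1}{-10}\right) = - 147 \sqrt{45} \left(\left(-2\right) \left(-12\right) \left(- \frac{1}{10}\right)\right) = - 147 \cdot 3 \sqrt{5} \left(- \frac{12}{5}\right) = - 441 \sqrt{5} \left(- \frac{12}{5}\right) = \frac{5292 \sqrt{5}}{5}$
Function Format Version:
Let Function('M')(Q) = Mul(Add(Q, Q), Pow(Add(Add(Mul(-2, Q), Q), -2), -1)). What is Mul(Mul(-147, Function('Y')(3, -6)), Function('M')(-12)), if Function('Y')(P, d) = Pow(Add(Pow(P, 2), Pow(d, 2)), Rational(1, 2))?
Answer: Mul(Rational(5292, 5), Pow(5, Rational(1, 2))) ≈ 2366.7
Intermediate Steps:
Function('M')(Q) = Mul(2, Q, Pow(Add(-2, Mul(-1, Q)), -1)) (Function('M')(Q) = Mul(Mul(2, Q), Pow(Add(Mul(-1, Q), -2), -1)) = Mul(Mul(2, Q), Pow(Add(-2, Mul(-1, Q)), -1)) = Mul(2, Q, Pow(Add(-2, Mul(-1, Q)), -1)))
Mul(Mul(-147, Function('Y')(3, -6)), Function('M')(-12)) = Mul(Mul(-147, Pow(Add(Pow(3, 2), Pow(-6, 2)), Rational(1, 2))), Mul(-2, -12, Pow(Add(2, -12), -1))) = Mul(Mul(-147, Pow(Add(9, 36), Rational(1, 2))), Mul(-2, -12, Pow(-10, -1))) = Mul(Mul(-147, Pow(45, Rational(1, 2))), Mul(-2, -12, Rational(-1, 10))) = Mul(Mul(-147, Mul(3, Pow(5, Rational(1, 2)))), Rational(-12, 5)) = Mul(Mul(-441, Pow(5, Rational(1, 2))), Rational(-12, 5)) = Mul(Rational(5292, 5), Pow(5, Rational(1, 2)))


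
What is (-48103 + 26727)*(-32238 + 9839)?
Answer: 478801024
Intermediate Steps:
(-48103 + 26727)*(-32238 + 9839) = -21376*(-22399) = 478801024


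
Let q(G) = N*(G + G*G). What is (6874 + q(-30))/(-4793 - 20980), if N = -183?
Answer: 152336/25773 ≈ 5.9107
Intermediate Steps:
q(G) = -183*G - 183*G² (q(G) = -183*(G + G*G) = -183*(G + G²) = -183*G - 183*G²)
(6874 + q(-30))/(-4793 - 20980) = (6874 - 183*(-30)*(1 - 30))/(-4793 - 20980) = (6874 - 183*(-30)*(-29))/(-25773) = (6874 - 159210)*(-1/25773) = -152336*(-1/25773) = 152336/25773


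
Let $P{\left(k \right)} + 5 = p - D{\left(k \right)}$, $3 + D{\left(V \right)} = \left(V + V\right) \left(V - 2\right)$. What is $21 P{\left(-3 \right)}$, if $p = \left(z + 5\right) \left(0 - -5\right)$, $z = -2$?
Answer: $-357$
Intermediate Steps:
$D{\left(V \right)} = -3 + 2 V \left(-2 + V\right)$ ($D{\left(V \right)} = -3 + \left(V + V\right) \left(V - 2\right) = -3 + 2 V \left(-2 + V\right)$)
$p = 15$ ($p = \left(-2 + 5\right) \left(0 - -5\right) = 3 \left(0 + 5\right) = 3 \cdot 5 = 15$)
$P{\left(k \right)} = 13 - 2 k^{2} + 4 k$ ($P{\left(k \right)} = -5 - \left(-18 - 4 k + 2 k^{2}\right) = -5 + \left(15 + \left(3 - 2 k^{2} + 4 k\right)\right) = -5 + \left(18 - 2 k^{2} + 4 k\right) = 13 - 2 k^{2} + 4 k$)
$21 P{\left(-3 \right)} = 21 \left(13 - 2 \left(-3\right)^{2} + 4 \left(-3\right)\right) = 21 \left(13 - 18 - 12\right) = 21 \left(-17\right) = -357$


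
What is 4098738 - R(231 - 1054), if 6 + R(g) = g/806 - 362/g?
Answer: 2718853033029/663338 ≈ 4.0987e+6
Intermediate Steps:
R(g) = -6 - 362/g + g/806 (R(g) = -6 + (g/806 - 362/g) = -6 + (-362/g + g/806) = -6 - 362/g + g/806)
4098738 - R(231 - 1054) = 4098738 - (-6 - 362/(231 - 1054) + (231 - 1054)/806) = 4098738 - (-6 - 362/(-823) + (1/806)*(-823)) = 4098738 - (-6 - 362*(-1/823) - 823/806) = 4098738 - (-6 + 362/823 - 823/806) = 4098738 - 1*(-4365585/663338) = 4098738 + 4365585/663338 = 2718853033029/663338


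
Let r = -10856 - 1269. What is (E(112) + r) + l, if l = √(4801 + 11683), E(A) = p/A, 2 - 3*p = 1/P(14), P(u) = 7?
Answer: -28517987/2352 + 2*√4121 ≈ -11997.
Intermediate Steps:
p = 13/21 (p = ⅔ - ⅓/7 = ⅔ - ⅓*⅐ = ⅔ - 1/21 = 13/21 ≈ 0.61905)
r = -12125
E(A) = 13/(21*A)
l = 2*√4121 (l = √16484 = 2*√4121 ≈ 128.39)
(E(112) + r) + l = ((13/21)/112 - 12125) + 2*√4121 = ((13/21)*(1/112) - 12125) + 2*√4121 = (13/2352 - 12125) + 2*√4121 = -28517987/2352 + 2*√4121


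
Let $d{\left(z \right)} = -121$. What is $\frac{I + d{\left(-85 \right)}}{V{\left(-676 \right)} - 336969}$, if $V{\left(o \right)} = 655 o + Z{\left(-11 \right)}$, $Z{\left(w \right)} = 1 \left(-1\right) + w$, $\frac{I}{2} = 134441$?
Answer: $- \frac{268761}{779761} \approx -0.34467$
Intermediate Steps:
$I = 268882$ ($I = 2 \cdot 134441 = 268882$)
$Z{\left(w \right)} = -1 + w$
$V{\left(o \right)} = -12 + 655 o$ ($V{\left(o \right)} = 655 o - 12 = -12 + 655 o$)
$\frac{I + d{\left(-85 \right)}}{V{\left(-676 \right)} - 336969} = \frac{268882 - 121}{\left(-12 + 655 \left(-676\right)\right) - 336969} = \frac{268761}{\left(-12 - 442780\right) - 336969} = \frac{268761}{-442792 - 336969} = \frac{268761}{-779761} = 268761 \left(- \frac{1}{779761}\right) = - \frac{268761}{779761}$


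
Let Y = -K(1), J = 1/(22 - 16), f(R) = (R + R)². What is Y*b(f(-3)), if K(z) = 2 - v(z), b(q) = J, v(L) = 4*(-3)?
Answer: -7/3 ≈ -2.3333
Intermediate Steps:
f(R) = 4*R² (f(R) = (2*R)² = 4*R²)
v(L) = -12
J = ⅙ (J = 1/6 = ⅙ ≈ 0.16667)
b(q) = ⅙
K(z) = 14 (K(z) = 2 - 1*(-12) = 2 + 12 = 14)
Y = -14 (Y = -1*14 = -14)
Y*b(f(-3)) = -14*⅙ = -7/3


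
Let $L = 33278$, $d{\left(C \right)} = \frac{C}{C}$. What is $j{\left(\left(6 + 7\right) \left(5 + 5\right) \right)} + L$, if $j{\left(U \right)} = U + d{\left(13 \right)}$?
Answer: $33409$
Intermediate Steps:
$d{\left(C \right)} = 1$
$j{\left(U \right)} = 1 + U$ ($j{\left(U \right)} = U + 1 = 1 + U$)
$j{\left(\left(6 + 7\right) \left(5 + 5\right) \right)} + L = \left(1 + \left(6 + 7\right) \left(5 + 5\right)\right) + 33278 = \left(1 + 13 \cdot 10\right) + 33278 = \left(1 + 130\right) + 33278 = 131 + 33278 = 33409$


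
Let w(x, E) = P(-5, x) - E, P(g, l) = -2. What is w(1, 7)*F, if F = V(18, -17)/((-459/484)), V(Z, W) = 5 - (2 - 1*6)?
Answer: 1452/17 ≈ 85.412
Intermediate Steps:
V(Z, W) = 9 (V(Z, W) = 5 - (2 - 6) = 5 - 1*(-4) = 5 + 4 = 9)
w(x, E) = -2 - E
F = -484/51 (F = 9/((-459/484)) = 9/((-459*1/484)) = 9/(-459/484) = 9*(-484/459) = -484/51 ≈ -9.4902)
w(1, 7)*F = (-2 - 1*7)*(-484/51) = (-2 - 7)*(-484/51) = -9*(-484/51) = 1452/17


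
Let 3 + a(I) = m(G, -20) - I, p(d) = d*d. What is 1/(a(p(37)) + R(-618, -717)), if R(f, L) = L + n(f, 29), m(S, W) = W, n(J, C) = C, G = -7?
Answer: -1/2080 ≈ -0.00048077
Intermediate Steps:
p(d) = d²
a(I) = -23 - I (a(I) = -3 + (-20 - I) = -23 - I)
R(f, L) = 29 + L (R(f, L) = L + 29 = 29 + L)
1/(a(p(37)) + R(-618, -717)) = 1/((-23 - 1*37²) + (29 - 717)) = 1/((-23 - 1*1369) - 688) = 1/((-23 - 1369) - 688) = 1/(-1392 - 688) = 1/(-2080) = -1/2080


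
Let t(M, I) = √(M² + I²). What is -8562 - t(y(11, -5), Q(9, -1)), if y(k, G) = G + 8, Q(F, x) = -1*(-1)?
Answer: -8562 - √10 ≈ -8565.2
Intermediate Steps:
Q(F, x) = 1
y(k, G) = 8 + G
t(M, I) = √(I² + M²)
-8562 - t(y(11, -5), Q(9, -1)) = -8562 - √(1² + (8 - 5)²) = -8562 - √(1 + 3²) = -8562 - √(1 + 9) = -8562 - √10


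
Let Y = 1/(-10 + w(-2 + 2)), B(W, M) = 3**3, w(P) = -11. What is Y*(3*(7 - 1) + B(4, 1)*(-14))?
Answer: 120/7 ≈ 17.143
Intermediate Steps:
B(W, M) = 27
Y = -1/21 (Y = 1/(-10 - 11) = 1/(-21) = -1/21 ≈ -0.047619)
Y*(3*(7 - 1) + B(4, 1)*(-14)) = -(3*(7 - 1) + 27*(-14))/21 = -(3*6 - 378)/21 = -(18 - 378)/21 = -1/21*(-360) = 120/7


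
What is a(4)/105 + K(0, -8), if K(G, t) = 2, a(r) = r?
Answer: 214/105 ≈ 2.0381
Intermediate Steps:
a(4)/105 + K(0, -8) = 4/105 + 2 = 214/105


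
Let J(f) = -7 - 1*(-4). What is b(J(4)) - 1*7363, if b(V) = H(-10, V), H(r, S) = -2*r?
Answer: -7343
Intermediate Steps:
J(f) = -3 (J(f) = -7 + 4 = -3)
b(V) = 20 (b(V) = -2*(-10) = 20)
b(J(4)) - 1*7363 = 20 - 1*7363 = 20 - 7363 = -7343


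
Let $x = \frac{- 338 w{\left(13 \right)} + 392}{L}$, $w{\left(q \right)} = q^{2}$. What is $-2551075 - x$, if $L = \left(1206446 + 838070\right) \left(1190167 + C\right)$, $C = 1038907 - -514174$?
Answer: $- \frac{2384666008638068145}{934769071328} \approx -2.5511 \cdot 10^{6}$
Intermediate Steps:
$C = 1553081$ ($C = 1038907 + 514174 = 1553081$)
$L = 5608614427968$ ($L = \left(1206446 + 838070\right) \left(1190167 + 1553081\right) = 2044516 \cdot 2743248 = 5608614427968$)
$x = - \frac{9455}{934769071328}$ ($x = \frac{- 338 \cdot 13^{2} + 392}{5608614427968} = \left(\left(-338\right) 169 + 392\right) \frac{1}{5608614427968} = \left(-57122 + 392\right) \frac{1}{5608614427968} = \left(-56730\right) \frac{1}{5608614427968} = - \frac{9455}{934769071328} \approx -1.0115 \cdot 10^{-8}$)
$-2551075 - x = -2551075 - - \frac{9455}{934769071328} = -2551075 + \frac{9455}{934769071328} = - \frac{2384666008638068145}{934769071328}$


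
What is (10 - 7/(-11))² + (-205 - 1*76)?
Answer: -20312/121 ≈ -167.87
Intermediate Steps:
(10 - 7/(-11))² + (-205 - 1*76) = (10 - 7*(-1/11))² + (-205 - 76) = (10 + 7/11)² - 281 = (117/11)² - 281 = 13689/121 - 281 = -20312/121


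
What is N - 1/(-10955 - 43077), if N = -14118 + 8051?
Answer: -327812143/54032 ≈ -6067.0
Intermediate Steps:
N = -6067
N - 1/(-10955 - 43077) = -6067 - 1/(-10955 - 43077) = -6067 - 1/(-54032) = -6067 - 1*(-1/54032) = -6067 + 1/54032 = -327812143/54032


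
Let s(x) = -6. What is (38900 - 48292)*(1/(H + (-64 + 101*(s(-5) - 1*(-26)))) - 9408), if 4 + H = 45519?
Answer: 4194534512464/47471 ≈ 8.8360e+7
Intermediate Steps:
H = 45515 (H = -4 + 45519 = 45515)
(38900 - 48292)*(1/(H + (-64 + 101*(s(-5) - 1*(-26)))) - 9408) = (38900 - 48292)*(1/(45515 + (-64 + 101*(-6 - 1*(-26)))) - 9408) = -9392*(1/(45515 + (-64 + 101*(-6 + 26))) - 9408) = -9392*(1/(45515 + (-64 + 101*20)) - 9408) = -9392*(1/(45515 + (-64 + 2020)) - 9408) = -9392*(1/(45515 + 1956) - 9408) = -9392*(1/47471 - 9408) = -9392*(-446607167/47471) = 4194534512464/47471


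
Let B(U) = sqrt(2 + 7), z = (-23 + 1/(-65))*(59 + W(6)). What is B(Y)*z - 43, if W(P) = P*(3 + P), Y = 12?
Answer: -509939/65 ≈ -7845.2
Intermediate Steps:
z = -169048/65 (z = (-23 + 1/(-65))*(59 + 6*(3 + 6)) = (-23 - 1/65)*(59 + 6*9) = -1496*(59 + 54)/65 = -1496/65*113 = -169048/65 ≈ -2600.7)
B(U) = 3 (B(U) = sqrt(9) = 3)
B(Y)*z - 43 = 3*(-169048/65) - 43 = -507144/65 - 43 = -509939/65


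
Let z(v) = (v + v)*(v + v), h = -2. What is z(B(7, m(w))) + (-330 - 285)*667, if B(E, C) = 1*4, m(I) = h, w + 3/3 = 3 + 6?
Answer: -410141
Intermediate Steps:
w = 8 (w = -1 + (3 + 6) = -1 + 9 = 8)
m(I) = -2
B(E, C) = 4
z(v) = 4*v² (z(v) = (2*v)*(2*v) = 4*v²)
z(B(7, m(w))) + (-330 - 285)*667 = 4*4² + (-330 - 285)*667 = 4*16 - 615*667 = 64 - 410205 = -410141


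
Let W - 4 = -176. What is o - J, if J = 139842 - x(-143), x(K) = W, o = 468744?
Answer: 328730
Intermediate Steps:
W = -172 (W = 4 - 176 = -172)
x(K) = -172
J = 140014 (J = 139842 - 1*(-172) = 139842 + 172 = 140014)
o - J = 468744 - 1*140014 = 468744 - 140014 = 328730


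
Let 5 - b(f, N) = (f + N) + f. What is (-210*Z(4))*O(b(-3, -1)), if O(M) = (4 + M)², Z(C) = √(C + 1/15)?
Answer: -3584*√915 ≈ -1.0841e+5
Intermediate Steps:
b(f, N) = 5 - N - 2*f (b(f, N) = 5 - ((f + N) + f) = 5 - ((N + f) + f) = 5 - (N + 2*f) = 5 + (-N - 2*f) = 5 - N - 2*f)
Z(C) = √(1/15 + C) (Z(C) = √(C + 1/15) = √(1/15 + C))
(-210*Z(4))*O(b(-3, -1)) = (-14*√(15 + 225*4))*(4 + (5 - 1*(-1) - 2*(-3)))² = (-14*√(15 + 900))*(4 + (5 + 1 + 6))² = (-14*√915)*(4 + 12)² = -14*√915*16² = -14*√915*256 = -3584*√915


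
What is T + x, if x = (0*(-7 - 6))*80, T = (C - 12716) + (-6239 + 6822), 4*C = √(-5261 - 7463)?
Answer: -12133 + I*√3181/2 ≈ -12133.0 + 28.2*I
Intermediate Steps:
C = I*√3181/2 (C = √(-5261 - 7463)/4 = √(-12724)/4 = (2*I*√3181)/4 = I*√3181/2 ≈ 28.2*I)
T = -12133 + I*√3181/2 (T = (I*√3181/2 - 12716) + (-6239 + 6822) = (-12716 + I*√3181/2) + 583 = -12133 + I*√3181/2 ≈ -12133.0 + 28.2*I)
x = 0 (x = (0*(-13))*80 = 0*80 = 0)
T + x = (-12133 + I*√3181/2) + 0 = -12133 + I*√3181/2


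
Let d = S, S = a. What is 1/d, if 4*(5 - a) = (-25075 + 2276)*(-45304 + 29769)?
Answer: -4/354182445 ≈ -1.1294e-8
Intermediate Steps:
a = -354182445/4 (a = 5 - (-25075 + 2276)*(-45304 + 29769)/4 = 5 - (-22799)*(-15535)/4 = 5 - ¼*354182465 = 5 - 354182465/4 = -354182445/4 ≈ -8.8546e+7)
S = -354182445/4 ≈ -8.8546e+7
d = -354182445/4 ≈ -8.8546e+7
1/d = 1/(-354182445/4) = -4/354182445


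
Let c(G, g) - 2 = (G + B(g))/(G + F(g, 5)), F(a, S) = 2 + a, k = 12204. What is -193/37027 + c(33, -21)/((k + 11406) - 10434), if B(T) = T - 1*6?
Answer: -281497/55984824 ≈ -0.0050281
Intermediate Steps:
B(T) = -6 + T (B(T) = T - 6 = -6 + T)
c(G, g) = 2 + (-6 + G + g)/(2 + G + g) (c(G, g) = 2 + (G + (-6 + g))/(G + (2 + g)) = 2 + (-6 + G + g)/(2 + G + g))
-193/37027 + c(33, -21)/((k + 11406) - 10434) = -193/37027 + ((-2 + 3*33 + 3*(-21))/(2 + 33 - 21))/((12204 + 11406) - 10434) = -193*1/37027 + ((-2 + 99 - 63)/14)/(23610 - 10434) = -193/37027 + ((1/14)*34)/13176 = -193/37027 + (17/7)*(1/13176) = -193/37027 + 17/92232 = -281497/55984824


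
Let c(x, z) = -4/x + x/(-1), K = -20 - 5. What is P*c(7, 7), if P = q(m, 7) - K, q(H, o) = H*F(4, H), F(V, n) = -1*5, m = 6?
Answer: 265/7 ≈ 37.857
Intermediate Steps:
F(V, n) = -5
q(H, o) = -5*H (q(H, o) = H*(-5) = -5*H)
K = -25
c(x, z) = -x - 4/x (c(x, z) = -4/x + x*(-1) = -4/x - x = -x - 4/x)
P = -5 (P = -5*6 - 1*(-25) = -30 + 25 = -5)
P*c(7, 7) = -5*(-1*7 - 4/7) = -5*(-7 - 4*⅐) = -5*(-7 - 4/7) = -5*(-53/7) = 265/7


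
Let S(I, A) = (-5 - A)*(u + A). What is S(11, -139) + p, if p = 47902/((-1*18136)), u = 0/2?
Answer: -168924519/9068 ≈ -18629.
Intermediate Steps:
u = 0 (u = 0*(½) = 0)
S(I, A) = A*(-5 - A) (S(I, A) = (-5 - A)*(0 + A) = (-5 - A)*A = A*(-5 - A))
p = -23951/9068 (p = 47902/(-18136) = 47902*(-1/18136) = -23951/9068 ≈ -2.6413)
S(11, -139) + p = -139*(-5 - 1*(-139)) - 23951/9068 = -139*(-5 + 139) - 23951/9068 = -139*134 - 23951/9068 = -18626 - 23951/9068 = -168924519/9068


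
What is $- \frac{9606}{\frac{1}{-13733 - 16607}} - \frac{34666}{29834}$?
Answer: $\frac{4347500561347}{14917} \approx 2.9145 \cdot 10^{8}$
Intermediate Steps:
$- \frac{9606}{\frac{1}{-13733 - 16607}} - \frac{34666}{29834} = - \frac{9606}{\frac{1}{-13733 + \left(-19439 + 2832\right)}} - \frac{17333}{14917} = - \frac{9606}{\frac{1}{-13733 - 16607}} - \frac{17333}{14917} = - \frac{9606}{\frac{1}{-30340}} - \frac{17333}{14917} = - \frac{9606}{- \frac{1}{30340}} - \frac{17333}{14917} = \left(-9606\right) \left(-30340\right) - \frac{17333}{14917} = 291446040 - \frac{17333}{14917} = \frac{4347500561347}{14917}$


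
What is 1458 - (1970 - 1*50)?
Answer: -462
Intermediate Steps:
1458 - (1970 - 1*50) = 1458 - (1970 - 50) = 1458 - 1*1920 = 1458 - 1920 = -462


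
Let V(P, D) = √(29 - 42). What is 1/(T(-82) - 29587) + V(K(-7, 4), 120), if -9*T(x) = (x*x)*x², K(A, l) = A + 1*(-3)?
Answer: -9/45478459 + I*√13 ≈ -1.979e-7 + 3.6056*I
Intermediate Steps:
K(A, l) = -3 + A (K(A, l) = A - 3 = -3 + A)
V(P, D) = I*√13 (V(P, D) = √(-13) = I*√13)
T(x) = -x⁴/9 (T(x) = -x*x*x²/9 = -x²*x²/9 = -x⁴/9)
1/(T(-82) - 29587) + V(K(-7, 4), 120) = 1/(-⅑*(-82)⁴ - 29587) + I*√13 = 1/(-⅑*45212176 - 29587) + I*√13 = 1/(-45212176/9 - 29587) + I*√13 = 1/(-45478459/9) + I*√13 = -9/45478459 + I*√13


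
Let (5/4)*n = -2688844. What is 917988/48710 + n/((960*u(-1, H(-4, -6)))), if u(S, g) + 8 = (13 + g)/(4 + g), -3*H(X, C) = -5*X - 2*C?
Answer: 700859155/2440371 ≈ 287.19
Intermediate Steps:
n = -10755376/5 (n = (⅘)*(-2688844) = -10755376/5 ≈ -2.1511e+6)
H(X, C) = 2*C/3 + 5*X/3 (H(X, C) = -(-5*X - 2*C)/3 = 2*C/3 + 5*X/3)
u(S, g) = -8 + (13 + g)/(4 + g)
917988/48710 + n/((960*u(-1, H(-4, -6)))) = 917988/48710 - 10755376*(4 + ((⅔)*(-6) + (5/3)*(-4)))/(960*(-19 - 7*((⅔)*(-6) + (5/3)*(-4))))/5 = 917988*(1/48710) - 10755376*(4 + (-4 - 20/3))/(960*(-19 - 7*(-4 - 20/3)))/5 = 458994/24355 - 10755376*(4 - 32/3)/(960*(-19 - 7*(-32/3)))/5 = 458994/24355 - 10755376*(-1/(144*(-19 + 224/3)))/5 = 458994/24355 - 10755376/(5*(960*(-3/20*167/3))) = 458994/24355 - 10755376/(5*(960*(-167/20))) = 458994/24355 - 10755376/5/(-8016) = 458994/24355 - 10755376/5*(-1/8016) = 458994/24355 + 672211/2505 = 700859155/2440371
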